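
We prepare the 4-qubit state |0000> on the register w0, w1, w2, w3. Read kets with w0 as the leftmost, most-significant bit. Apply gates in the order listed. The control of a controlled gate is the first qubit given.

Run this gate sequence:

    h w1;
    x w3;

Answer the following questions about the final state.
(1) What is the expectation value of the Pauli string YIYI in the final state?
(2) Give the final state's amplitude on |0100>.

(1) In the final state, YIYI has expectation 0.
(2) |0100> carries amplitude 0 in the final state.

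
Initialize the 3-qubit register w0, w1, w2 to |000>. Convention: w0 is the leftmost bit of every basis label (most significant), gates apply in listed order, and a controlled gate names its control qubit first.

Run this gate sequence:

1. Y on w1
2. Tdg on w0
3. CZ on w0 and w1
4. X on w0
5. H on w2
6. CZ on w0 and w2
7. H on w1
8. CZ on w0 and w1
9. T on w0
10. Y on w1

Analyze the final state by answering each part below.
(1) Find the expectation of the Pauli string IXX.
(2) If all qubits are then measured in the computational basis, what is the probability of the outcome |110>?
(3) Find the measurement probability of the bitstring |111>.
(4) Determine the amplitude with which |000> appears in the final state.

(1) The observable IXX averages to 1.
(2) The probability of measuring |110> is 1/4.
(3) A full measurement returns |111> with probability 1/4.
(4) The final state's coefficient on |000> equals 0.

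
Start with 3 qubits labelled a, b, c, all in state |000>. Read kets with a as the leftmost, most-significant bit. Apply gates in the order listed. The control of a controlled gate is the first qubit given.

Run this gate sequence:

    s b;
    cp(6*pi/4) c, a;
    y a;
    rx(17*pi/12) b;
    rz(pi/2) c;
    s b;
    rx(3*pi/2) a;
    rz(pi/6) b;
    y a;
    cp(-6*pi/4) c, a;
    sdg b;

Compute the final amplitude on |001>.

|001> carries amplitude 0 in the final state.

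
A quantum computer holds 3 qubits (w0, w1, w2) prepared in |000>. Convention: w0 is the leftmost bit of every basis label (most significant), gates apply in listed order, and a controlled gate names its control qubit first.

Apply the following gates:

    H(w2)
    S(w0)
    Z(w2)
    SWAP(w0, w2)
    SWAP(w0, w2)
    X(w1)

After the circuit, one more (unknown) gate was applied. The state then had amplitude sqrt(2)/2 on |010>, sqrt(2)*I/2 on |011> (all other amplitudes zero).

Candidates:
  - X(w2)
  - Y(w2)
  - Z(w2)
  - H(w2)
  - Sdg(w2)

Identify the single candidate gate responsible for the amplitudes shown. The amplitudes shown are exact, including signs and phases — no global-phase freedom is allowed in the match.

The applied gate was Sdg(w2). Key observation: the block from step 4 through step 5 cancels to the identity and can be dropped.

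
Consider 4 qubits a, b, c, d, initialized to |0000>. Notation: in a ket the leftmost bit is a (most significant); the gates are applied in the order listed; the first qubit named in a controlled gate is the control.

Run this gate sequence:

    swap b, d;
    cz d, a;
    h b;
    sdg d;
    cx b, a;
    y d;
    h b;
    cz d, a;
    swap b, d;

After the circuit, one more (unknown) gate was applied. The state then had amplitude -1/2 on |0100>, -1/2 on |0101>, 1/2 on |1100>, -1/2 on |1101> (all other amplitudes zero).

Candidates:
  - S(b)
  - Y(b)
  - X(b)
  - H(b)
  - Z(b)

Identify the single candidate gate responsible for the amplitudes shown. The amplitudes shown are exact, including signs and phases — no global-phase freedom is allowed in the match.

It was S(b) that produced the state shown.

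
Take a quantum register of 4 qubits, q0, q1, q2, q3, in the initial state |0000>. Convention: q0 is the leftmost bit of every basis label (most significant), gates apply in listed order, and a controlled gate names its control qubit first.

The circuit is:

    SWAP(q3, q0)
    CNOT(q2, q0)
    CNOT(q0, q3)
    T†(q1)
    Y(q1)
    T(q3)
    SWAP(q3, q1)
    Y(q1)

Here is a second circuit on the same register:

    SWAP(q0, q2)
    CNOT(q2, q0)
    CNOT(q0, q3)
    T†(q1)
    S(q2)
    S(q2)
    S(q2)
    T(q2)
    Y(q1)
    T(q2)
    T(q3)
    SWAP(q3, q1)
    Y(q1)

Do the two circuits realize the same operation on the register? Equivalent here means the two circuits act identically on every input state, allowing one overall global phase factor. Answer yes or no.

No: there is an input state on which the two circuits produce genuinely different outputs (not merely differing by a phase).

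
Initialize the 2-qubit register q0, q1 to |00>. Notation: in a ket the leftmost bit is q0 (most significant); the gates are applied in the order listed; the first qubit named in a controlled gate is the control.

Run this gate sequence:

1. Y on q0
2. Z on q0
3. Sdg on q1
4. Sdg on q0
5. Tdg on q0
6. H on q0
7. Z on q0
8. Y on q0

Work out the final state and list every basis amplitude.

The final amplitudes are sqrt(2)*exp(I*pi/4)/2 on |00>, 0 on |01>, -sqrt(2)*exp(I*pi/4)/2 on |10>, 0 on |11>.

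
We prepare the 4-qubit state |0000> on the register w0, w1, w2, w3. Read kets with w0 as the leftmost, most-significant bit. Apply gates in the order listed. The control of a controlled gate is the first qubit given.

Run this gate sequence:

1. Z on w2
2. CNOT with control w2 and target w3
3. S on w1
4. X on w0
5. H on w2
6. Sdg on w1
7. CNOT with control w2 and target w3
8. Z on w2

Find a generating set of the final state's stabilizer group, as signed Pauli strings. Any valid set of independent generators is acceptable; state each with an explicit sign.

The final state is stabilized by the group generated by -IIXX, -ZIII, +IZII, +IIZZ; other independent generating sets are equally valid.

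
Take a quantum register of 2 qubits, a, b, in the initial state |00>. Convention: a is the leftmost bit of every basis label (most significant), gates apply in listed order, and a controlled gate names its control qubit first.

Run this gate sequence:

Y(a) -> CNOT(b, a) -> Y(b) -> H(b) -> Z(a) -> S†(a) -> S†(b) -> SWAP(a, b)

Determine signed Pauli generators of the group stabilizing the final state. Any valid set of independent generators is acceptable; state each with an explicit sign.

The final state is stabilized by the group generated by +YI, -IZ; other independent generating sets are equally valid.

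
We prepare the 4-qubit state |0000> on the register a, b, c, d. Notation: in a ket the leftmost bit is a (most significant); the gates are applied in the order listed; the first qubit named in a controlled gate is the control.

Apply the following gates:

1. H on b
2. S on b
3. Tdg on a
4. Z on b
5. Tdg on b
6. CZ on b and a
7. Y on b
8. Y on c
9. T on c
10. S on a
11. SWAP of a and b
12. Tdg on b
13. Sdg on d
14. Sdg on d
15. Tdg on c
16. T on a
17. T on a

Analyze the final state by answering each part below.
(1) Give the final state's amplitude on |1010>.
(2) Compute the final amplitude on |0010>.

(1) The final state's coefficient on |1010> equals -sqrt(2)*I/2.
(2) The amplitude on |0010> is -sqrt(2)*exp(I*pi/4)/2.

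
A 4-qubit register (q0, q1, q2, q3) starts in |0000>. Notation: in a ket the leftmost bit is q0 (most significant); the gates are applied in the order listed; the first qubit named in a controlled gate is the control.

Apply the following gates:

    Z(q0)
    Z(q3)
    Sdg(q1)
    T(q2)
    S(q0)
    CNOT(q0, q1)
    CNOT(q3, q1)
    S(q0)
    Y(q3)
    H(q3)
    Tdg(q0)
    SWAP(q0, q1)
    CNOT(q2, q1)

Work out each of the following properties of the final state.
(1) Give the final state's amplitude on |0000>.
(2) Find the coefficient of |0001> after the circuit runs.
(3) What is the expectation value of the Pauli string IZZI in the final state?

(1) |0000> carries amplitude sqrt(2)*I/2 in the final state.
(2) The amplitude on |0001> is -sqrt(2)*I/2.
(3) The observable IZZI averages to 1.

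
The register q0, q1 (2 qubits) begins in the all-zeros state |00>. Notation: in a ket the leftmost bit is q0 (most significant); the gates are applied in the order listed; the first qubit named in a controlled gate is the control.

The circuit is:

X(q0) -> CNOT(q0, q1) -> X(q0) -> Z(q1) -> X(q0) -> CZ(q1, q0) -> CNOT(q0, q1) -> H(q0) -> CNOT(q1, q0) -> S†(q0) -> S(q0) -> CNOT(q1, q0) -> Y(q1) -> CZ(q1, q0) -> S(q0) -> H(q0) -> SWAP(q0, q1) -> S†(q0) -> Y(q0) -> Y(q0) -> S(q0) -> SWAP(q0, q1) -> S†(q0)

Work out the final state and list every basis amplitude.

After the circuit, the state carries amplitude 0 on |00>, -1/2 + I/2 on |01>, 0 on |10>, 1/2 - I/2 on |11>. Key observation: the block from step 17 through step 22 cancels to the identity and can be dropped.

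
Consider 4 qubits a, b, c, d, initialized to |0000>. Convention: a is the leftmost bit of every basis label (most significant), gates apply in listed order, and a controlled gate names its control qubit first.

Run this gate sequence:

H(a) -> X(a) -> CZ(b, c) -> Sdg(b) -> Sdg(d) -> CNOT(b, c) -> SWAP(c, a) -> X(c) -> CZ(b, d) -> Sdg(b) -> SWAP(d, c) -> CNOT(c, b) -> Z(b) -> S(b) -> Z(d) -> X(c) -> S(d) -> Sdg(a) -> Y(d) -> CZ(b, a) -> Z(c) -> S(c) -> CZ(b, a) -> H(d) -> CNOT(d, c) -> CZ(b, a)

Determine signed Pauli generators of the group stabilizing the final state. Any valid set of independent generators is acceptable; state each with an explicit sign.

The final state is stabilized by the group generated by +IIXY, +ZIII, +IZII, -IIZZ; other independent generating sets are equally valid.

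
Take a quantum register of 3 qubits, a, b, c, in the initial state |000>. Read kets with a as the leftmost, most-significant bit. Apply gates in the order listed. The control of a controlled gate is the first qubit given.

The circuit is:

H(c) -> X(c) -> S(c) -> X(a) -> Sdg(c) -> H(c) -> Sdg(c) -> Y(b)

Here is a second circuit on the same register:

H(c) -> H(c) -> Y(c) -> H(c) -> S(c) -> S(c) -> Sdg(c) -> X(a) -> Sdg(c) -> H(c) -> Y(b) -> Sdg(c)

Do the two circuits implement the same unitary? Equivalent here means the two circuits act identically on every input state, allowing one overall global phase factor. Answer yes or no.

No, they are not equivalent — no single phase factor reconciles the two unitaries.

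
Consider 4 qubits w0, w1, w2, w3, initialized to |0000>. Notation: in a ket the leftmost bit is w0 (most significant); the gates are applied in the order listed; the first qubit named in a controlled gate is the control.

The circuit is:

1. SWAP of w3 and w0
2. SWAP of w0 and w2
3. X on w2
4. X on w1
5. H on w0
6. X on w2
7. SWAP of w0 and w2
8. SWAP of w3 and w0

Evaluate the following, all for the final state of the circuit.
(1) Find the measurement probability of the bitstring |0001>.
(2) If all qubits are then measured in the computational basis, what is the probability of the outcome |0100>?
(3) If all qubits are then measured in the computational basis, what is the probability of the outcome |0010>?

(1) The probability of measuring |0001> is 0.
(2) Outcome |0100> occurs with probability 1/2.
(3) Outcome |0010> occurs with probability 0.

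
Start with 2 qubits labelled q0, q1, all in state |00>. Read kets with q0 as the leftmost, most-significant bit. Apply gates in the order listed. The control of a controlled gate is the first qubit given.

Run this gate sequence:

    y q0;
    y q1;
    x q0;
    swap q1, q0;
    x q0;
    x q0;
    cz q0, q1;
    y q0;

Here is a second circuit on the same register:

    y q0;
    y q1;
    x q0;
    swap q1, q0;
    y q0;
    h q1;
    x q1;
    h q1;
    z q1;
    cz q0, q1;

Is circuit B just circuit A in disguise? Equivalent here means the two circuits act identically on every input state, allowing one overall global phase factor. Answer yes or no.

No, they are not equivalent — no single phase factor reconciles the two unitaries.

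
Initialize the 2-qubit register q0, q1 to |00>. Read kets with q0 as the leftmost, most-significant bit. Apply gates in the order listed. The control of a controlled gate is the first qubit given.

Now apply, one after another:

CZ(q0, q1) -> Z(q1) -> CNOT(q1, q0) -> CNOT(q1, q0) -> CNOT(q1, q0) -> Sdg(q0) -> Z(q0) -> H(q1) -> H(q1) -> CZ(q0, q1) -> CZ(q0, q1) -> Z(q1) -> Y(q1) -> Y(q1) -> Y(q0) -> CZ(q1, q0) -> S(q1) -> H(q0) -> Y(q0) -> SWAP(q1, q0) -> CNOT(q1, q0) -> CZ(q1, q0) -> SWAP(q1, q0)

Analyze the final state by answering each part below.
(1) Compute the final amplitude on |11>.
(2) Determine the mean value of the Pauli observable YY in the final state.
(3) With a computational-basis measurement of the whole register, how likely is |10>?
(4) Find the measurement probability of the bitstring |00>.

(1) The amplitude on |11> is sqrt(2)/2.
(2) The observable YY averages to 1.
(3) The probability of measuring |10> is 0.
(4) A full measurement returns |00> with probability 1/2.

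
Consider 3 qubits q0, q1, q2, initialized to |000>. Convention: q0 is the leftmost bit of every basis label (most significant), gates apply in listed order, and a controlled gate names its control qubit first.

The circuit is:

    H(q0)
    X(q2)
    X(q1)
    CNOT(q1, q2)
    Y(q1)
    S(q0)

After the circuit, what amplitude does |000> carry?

|000> carries amplitude -sqrt(2)*I/2 in the final state.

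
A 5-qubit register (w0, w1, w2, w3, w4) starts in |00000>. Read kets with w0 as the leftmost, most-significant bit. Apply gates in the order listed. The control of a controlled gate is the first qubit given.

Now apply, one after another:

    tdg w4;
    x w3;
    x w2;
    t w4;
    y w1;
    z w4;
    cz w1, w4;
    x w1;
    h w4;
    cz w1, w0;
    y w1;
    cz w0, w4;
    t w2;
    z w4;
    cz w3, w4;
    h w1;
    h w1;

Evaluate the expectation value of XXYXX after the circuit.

The expectation value of XXYXX is 0. Key observation: steps 16-17 multiply out to the identity, so the circuit reduces to the remaining gates.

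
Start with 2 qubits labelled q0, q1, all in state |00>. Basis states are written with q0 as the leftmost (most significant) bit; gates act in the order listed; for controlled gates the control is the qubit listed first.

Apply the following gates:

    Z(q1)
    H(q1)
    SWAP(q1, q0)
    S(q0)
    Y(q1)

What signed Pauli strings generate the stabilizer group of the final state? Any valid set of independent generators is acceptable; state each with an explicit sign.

One valid set of independent stabilizer generators is +YI, -IZ (any independent generating set of the same group is equally correct).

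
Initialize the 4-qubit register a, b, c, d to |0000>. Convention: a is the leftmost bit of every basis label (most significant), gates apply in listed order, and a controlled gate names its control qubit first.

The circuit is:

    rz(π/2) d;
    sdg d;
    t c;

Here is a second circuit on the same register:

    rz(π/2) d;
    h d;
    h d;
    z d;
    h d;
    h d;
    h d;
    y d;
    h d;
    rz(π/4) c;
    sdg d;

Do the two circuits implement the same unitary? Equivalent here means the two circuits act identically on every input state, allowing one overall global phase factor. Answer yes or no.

No: there is an input state on which the two circuits produce genuinely different outputs (not merely differing by a phase).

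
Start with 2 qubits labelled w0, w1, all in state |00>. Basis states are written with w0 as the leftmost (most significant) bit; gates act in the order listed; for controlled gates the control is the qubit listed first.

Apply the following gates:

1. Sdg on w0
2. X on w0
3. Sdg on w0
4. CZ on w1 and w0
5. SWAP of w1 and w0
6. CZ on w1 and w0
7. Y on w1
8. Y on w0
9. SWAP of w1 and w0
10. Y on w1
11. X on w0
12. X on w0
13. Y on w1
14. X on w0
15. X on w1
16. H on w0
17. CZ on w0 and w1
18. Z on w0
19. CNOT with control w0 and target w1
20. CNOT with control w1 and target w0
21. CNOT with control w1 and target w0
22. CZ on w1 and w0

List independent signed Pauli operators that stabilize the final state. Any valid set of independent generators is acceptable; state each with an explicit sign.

The stabilizer group can be generated by -XX, +ZZ, among other valid generating sets. Key observation: gates 10-13 undo each other exactly, leaving only the rest of the circuit to track.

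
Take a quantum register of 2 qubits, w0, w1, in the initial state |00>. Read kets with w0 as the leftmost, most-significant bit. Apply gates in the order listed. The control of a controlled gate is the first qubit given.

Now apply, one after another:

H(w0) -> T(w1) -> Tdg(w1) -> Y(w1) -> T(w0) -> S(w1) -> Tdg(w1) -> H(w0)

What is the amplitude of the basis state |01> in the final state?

The amplitude on |01> is -1/2 + exp(3*I*pi/4)/2.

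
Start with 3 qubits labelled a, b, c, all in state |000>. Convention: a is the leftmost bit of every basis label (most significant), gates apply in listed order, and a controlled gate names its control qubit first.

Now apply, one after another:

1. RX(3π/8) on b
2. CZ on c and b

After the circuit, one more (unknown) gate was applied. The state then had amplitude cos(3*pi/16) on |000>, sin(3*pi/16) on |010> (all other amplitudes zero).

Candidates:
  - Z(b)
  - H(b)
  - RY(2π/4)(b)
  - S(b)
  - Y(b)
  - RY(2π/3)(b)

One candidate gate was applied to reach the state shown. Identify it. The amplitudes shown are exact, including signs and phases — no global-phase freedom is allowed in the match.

The applied gate was S(b).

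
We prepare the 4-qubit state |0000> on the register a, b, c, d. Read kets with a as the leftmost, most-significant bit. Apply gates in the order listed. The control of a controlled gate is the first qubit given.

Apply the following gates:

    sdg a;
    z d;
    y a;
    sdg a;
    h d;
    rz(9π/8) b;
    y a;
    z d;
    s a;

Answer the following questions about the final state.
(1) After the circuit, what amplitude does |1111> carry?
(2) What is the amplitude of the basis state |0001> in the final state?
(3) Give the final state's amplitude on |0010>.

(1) The final state's coefficient on |1111> equals 0.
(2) The final state's coefficient on |0001> equals -sqrt(2)*exp(15*I*pi/16)/2.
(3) The amplitude on |0010> is 0.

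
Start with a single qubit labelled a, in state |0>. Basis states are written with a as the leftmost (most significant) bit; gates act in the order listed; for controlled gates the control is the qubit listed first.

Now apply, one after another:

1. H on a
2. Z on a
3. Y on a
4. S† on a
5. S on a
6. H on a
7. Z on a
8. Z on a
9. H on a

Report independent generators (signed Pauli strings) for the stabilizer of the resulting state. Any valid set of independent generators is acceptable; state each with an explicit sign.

One valid set of independent stabilizer generators is +X (any independent generating set of the same group is equally correct).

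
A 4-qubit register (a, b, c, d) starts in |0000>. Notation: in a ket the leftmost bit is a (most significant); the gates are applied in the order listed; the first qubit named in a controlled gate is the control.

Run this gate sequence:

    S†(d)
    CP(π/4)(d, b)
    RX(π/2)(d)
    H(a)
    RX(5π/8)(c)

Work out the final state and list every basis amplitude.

The resulting statevector has amplitude cos(5*pi/16)/2 on |0000>, -I*cos(5*pi/16)/2 on |0001>, -I*sin(5*pi/16)/2 on |0010>, -sin(5*pi/16)/2 on |0011>, 0 on |0100>, 0 on |0101>, 0 on |0110>, 0 on |0111>, cos(5*pi/16)/2 on |1000>, -I*cos(5*pi/16)/2 on |1001>, -I*sin(5*pi/16)/2 on |1010>, -sin(5*pi/16)/2 on |1011>, 0 on |1100>, 0 on |1101>, 0 on |1110>, 0 on |1111>.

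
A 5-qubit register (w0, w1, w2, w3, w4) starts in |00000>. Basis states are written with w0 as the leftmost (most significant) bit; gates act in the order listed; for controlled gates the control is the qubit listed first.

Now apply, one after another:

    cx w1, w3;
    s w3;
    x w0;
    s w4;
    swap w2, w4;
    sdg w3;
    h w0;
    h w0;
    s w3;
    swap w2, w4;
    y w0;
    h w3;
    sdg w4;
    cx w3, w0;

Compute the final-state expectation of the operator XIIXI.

The expectation value of XIIXI is 1. Key observation: gates 5-10 undo each other exactly, leaving only the rest of the circuit to track.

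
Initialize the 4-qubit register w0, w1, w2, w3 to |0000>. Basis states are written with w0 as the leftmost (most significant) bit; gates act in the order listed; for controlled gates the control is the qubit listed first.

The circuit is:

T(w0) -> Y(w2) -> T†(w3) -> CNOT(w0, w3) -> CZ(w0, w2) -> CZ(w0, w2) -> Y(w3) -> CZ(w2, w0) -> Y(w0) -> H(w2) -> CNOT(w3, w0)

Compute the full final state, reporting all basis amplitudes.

The final amplitudes are -sqrt(2)*I/2 on |0001>, sqrt(2)*I/2 on |0011>, and 0 on every other basis state. Key observation: the block from step 5 through step 6 cancels to the identity and can be dropped.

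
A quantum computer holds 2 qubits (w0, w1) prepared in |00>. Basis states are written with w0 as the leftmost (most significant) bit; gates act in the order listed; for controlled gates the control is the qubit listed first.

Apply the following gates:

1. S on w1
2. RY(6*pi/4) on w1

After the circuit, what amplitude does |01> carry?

The amplitude on |01> is sqrt(2)/2.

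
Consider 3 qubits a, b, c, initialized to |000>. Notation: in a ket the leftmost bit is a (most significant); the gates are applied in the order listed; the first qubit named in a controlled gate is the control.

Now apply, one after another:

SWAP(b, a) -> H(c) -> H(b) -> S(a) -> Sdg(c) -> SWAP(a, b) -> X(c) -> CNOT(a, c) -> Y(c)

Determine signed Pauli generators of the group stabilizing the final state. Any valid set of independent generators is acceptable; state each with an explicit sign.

The final state is stabilized by the group generated by -YIZ, +ZIY, +IZI; other independent generating sets are equally valid.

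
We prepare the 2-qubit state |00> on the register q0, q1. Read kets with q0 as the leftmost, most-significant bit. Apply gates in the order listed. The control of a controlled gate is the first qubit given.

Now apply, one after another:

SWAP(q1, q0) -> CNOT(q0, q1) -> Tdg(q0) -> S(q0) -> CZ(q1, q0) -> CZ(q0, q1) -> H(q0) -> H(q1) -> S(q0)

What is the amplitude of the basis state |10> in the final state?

|10> carries amplitude I/2 in the final state.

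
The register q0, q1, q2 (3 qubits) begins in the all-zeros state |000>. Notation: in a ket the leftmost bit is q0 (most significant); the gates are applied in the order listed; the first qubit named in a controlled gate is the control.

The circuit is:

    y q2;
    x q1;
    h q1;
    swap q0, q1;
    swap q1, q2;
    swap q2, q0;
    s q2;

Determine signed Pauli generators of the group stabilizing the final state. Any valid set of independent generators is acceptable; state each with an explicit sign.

One valid set of independent stabilizer generators is -IIY, +ZII, -IZI (any independent generating set of the same group is equally correct).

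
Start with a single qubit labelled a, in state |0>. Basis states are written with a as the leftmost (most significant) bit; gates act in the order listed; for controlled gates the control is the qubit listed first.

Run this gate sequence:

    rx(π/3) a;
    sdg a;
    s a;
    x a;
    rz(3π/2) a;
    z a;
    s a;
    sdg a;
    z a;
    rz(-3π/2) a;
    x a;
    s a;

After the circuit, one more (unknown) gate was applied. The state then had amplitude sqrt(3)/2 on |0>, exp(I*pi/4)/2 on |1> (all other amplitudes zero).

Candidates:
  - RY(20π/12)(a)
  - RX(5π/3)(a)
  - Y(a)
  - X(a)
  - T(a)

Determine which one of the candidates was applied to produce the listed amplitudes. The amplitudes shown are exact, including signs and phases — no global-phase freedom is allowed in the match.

The applied gate was T(a). Key observation: steps 4-11 multiply out to the identity, so the circuit reduces to the remaining gates.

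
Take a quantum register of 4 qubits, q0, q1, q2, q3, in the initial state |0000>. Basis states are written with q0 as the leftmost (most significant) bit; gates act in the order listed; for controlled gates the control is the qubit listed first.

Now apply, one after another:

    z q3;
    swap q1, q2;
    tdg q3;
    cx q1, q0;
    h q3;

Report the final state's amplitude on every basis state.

The resulting statevector has amplitude sqrt(2)/2 on |0000>, sqrt(2)/2 on |0001>, and 0 on every other basis state.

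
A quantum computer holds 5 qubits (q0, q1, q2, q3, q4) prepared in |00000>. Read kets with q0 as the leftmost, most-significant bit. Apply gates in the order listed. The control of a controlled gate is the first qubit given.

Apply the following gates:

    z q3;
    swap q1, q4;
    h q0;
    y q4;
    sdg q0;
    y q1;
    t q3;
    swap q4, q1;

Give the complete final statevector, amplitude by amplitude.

The resulting statevector has amplitude -sqrt(2)/2 on |01001>, sqrt(2)*I/2 on |11001>, and 0 on every other basis state.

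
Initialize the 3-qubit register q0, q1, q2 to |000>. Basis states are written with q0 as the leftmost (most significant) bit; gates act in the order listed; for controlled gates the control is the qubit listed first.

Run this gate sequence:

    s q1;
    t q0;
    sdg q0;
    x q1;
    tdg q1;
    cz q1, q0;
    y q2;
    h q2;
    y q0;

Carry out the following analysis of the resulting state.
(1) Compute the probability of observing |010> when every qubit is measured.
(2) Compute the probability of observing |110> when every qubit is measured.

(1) Outcome |010> occurs with probability 0.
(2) Outcome |110> occurs with probability 1/2.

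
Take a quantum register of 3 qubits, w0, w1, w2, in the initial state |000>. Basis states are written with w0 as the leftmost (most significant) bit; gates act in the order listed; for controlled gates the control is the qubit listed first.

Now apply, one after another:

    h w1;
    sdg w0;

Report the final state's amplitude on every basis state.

The final amplitudes are sqrt(2)/2 on |000>, sqrt(2)/2 on |010>, and 0 on every other basis state.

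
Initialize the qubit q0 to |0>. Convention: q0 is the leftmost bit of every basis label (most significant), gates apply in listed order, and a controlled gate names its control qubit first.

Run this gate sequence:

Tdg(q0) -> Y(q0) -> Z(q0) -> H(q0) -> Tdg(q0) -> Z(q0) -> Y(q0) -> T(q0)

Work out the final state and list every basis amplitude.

After the circuit, the state carries amplitude sqrt(2)*exp(3*I*pi/4)/2 on |0>, sqrt(2)*exp(I*pi/4)/2 on |1>.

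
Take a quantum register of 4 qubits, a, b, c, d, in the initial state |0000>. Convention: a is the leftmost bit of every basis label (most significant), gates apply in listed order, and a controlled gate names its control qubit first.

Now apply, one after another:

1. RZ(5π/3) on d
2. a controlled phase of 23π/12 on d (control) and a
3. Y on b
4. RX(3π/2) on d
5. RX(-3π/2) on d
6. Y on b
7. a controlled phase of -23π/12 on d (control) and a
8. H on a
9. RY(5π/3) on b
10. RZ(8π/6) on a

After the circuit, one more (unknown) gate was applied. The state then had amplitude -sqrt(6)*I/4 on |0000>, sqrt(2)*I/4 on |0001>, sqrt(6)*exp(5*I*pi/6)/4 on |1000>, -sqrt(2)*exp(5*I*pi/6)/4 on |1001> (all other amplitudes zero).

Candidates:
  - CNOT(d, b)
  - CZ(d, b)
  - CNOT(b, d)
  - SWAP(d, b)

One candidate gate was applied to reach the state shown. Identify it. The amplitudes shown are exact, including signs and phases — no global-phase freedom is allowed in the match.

The applied gate was SWAP(d, b). Key observation: the block from step 2 through step 7 cancels to the identity and can be dropped.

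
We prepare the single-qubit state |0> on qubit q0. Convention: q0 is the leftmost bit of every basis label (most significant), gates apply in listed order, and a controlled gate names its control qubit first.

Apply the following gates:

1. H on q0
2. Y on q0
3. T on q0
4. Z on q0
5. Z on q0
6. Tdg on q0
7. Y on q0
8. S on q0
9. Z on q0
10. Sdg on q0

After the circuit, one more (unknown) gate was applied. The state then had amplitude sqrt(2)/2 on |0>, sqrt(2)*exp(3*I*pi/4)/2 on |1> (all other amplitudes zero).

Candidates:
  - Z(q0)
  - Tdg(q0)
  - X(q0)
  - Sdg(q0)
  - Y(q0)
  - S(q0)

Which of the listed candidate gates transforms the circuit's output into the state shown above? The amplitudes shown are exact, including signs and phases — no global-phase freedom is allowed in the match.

The unique candidate consistent with the amplitudes is Tdg(q0). Key observation: the block from step 2 through step 7 cancels to the identity and can be dropped.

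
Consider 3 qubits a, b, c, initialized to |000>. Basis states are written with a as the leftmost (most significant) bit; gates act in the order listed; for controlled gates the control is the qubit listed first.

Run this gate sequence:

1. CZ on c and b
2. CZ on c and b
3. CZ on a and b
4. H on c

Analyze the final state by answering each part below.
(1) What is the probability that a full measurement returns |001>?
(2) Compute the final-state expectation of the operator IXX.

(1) Outcome |001> occurs with probability 1/2. Key observation: steps 1-2 multiply out to the identity, so the circuit reduces to the remaining gates.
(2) In the final state, IXX has expectation 0.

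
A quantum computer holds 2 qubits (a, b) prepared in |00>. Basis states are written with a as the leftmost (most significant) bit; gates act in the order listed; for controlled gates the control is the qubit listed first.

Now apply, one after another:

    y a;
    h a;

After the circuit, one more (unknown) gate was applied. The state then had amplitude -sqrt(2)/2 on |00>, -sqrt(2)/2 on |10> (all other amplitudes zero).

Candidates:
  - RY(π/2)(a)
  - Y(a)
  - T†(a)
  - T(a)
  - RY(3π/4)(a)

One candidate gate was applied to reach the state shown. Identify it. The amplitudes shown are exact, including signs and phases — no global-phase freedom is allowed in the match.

The unique candidate consistent with the amplitudes is Y(a).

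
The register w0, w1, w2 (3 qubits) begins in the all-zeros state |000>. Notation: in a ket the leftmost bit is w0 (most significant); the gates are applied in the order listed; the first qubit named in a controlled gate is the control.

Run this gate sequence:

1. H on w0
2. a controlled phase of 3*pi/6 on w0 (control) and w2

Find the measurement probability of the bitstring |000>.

Outcome |000> occurs with probability 1/2.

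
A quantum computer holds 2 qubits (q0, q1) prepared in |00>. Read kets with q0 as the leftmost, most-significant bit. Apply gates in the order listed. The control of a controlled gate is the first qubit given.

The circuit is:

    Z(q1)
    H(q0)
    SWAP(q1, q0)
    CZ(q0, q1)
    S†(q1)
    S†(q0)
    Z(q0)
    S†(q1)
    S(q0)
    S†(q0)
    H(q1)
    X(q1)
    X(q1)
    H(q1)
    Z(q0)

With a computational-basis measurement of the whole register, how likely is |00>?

The probability of measuring |00> is 1/2. Key observation: the block from step 11 through step 14 cancels to the identity and can be dropped.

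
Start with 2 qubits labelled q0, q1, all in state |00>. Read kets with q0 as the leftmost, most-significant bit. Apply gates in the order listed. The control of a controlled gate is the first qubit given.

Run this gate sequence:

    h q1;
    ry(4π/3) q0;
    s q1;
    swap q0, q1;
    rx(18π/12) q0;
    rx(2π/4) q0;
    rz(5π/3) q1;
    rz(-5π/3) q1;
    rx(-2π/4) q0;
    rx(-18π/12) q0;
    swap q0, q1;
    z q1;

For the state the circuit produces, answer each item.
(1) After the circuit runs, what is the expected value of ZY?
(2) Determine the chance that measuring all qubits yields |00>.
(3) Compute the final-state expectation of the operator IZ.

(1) The expectation value of ZY is 1/2. Key observation: the block from step 4 through step 11 cancels to the identity and can be dropped.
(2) A full measurement returns |00> with probability 1/8.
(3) The observable IZ averages to 0.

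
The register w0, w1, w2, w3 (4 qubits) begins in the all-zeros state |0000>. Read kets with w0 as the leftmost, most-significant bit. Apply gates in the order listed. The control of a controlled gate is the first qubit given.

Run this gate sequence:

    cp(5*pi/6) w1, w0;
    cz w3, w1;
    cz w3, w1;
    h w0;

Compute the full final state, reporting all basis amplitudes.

The final amplitudes are sqrt(2)/2 on |0000>, sqrt(2)/2 on |1000>, and 0 on every other basis state. Key observation: steps 2-3 multiply out to the identity, so the circuit reduces to the remaining gates.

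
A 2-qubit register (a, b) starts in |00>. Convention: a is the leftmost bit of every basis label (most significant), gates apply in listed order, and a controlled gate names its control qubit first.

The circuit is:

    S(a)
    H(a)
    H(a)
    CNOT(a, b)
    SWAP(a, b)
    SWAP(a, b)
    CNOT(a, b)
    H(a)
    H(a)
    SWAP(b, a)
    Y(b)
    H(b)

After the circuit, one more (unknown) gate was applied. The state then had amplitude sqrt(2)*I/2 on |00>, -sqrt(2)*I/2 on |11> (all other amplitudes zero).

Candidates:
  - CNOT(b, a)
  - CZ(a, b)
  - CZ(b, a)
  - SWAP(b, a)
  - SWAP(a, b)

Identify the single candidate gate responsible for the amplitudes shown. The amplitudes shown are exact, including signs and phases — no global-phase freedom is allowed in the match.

The applied gate was CNOT(b, a). Key observation: gates 2-9 undo each other exactly, leaving only the rest of the circuit to track.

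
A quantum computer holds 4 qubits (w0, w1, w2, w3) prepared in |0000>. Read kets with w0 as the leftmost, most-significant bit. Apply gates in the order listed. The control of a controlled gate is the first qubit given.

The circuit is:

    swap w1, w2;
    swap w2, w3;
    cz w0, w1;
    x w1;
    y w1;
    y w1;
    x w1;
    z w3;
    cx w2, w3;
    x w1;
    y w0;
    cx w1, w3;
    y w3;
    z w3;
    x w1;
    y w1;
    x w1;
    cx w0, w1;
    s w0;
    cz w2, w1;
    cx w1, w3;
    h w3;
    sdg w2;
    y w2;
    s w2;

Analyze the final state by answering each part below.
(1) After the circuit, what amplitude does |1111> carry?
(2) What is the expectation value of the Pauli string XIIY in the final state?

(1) The final state's coefficient on |1111> equals -sqrt(2)/2.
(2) The observable XIIY averages to 0.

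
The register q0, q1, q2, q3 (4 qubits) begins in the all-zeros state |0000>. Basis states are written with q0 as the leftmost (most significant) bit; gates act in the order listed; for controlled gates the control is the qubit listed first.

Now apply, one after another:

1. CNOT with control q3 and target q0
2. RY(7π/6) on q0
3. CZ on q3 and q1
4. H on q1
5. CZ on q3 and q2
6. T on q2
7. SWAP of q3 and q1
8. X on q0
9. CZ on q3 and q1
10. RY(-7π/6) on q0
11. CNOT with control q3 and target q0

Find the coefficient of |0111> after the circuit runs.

|0111> carries amplitude 0 in the final state.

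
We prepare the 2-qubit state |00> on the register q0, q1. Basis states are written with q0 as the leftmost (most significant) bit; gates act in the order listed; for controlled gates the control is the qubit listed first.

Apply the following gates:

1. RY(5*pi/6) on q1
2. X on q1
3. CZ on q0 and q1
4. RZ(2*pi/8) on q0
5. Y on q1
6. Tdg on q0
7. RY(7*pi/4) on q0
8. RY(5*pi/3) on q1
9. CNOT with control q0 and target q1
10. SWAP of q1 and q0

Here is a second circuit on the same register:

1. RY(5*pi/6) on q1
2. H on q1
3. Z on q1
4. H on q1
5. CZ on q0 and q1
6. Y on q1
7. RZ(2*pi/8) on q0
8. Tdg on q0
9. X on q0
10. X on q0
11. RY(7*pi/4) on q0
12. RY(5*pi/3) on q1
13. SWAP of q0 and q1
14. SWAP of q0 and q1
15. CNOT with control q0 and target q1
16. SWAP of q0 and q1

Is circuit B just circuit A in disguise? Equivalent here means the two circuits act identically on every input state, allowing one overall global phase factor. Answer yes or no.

Yes, they are equivalent — the unitaries differ by at most a global phase.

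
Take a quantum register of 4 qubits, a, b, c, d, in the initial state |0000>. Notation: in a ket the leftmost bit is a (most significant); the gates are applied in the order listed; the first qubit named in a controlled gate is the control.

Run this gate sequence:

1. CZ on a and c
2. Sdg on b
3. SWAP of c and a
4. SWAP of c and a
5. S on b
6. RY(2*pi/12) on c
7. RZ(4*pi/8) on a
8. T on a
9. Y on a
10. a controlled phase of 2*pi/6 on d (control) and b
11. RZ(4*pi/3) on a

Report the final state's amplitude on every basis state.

After the circuit, the state carries amplitude (sqrt(2) + sqrt(6))*exp(11*I*pi/12)/4 on |1000>, (-sqrt(2) + sqrt(6))*exp(11*I*pi/12)/4 on |1010>, and 0 on every other basis state.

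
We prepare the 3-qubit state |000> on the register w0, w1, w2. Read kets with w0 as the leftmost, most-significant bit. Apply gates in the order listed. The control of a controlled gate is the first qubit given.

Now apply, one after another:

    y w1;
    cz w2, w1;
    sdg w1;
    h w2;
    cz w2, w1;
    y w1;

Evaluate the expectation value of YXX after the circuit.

The observable YXX averages to 0.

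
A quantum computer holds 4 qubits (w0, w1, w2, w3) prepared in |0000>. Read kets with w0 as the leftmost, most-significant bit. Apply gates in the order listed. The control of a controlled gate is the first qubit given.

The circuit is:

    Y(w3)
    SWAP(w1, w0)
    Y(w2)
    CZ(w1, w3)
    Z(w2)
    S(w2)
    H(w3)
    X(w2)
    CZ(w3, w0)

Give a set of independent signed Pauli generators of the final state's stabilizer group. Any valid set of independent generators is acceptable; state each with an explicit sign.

The stabilizer group can be generated by -IIIX, +ZIII, +IZII, +IIZI, among other valid generating sets.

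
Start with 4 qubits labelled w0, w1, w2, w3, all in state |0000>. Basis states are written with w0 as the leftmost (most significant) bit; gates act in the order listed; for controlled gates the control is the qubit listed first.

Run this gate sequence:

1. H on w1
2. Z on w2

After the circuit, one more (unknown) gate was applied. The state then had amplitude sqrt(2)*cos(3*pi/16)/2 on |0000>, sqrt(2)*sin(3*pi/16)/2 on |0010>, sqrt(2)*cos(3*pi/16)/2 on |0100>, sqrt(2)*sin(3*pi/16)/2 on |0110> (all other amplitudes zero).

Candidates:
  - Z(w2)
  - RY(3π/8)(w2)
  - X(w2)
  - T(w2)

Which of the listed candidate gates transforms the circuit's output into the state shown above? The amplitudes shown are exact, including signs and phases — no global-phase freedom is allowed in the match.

It was RY(3π/8)(w2) that produced the state shown.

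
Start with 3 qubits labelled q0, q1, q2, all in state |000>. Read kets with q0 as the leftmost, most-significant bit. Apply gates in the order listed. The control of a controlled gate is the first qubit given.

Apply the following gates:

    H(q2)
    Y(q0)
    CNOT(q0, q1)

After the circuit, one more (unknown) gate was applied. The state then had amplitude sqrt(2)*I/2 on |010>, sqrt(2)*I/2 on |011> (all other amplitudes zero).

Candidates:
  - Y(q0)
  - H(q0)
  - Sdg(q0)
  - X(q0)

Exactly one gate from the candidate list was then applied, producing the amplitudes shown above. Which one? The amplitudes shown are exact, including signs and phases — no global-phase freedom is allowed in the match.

It was X(q0) that produced the state shown.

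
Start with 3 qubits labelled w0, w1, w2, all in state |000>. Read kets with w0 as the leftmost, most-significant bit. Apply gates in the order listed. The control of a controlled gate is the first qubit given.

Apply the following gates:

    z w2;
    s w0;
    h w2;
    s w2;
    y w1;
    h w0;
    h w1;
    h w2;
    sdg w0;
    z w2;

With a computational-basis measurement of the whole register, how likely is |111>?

A full measurement returns |111> with probability 1/8.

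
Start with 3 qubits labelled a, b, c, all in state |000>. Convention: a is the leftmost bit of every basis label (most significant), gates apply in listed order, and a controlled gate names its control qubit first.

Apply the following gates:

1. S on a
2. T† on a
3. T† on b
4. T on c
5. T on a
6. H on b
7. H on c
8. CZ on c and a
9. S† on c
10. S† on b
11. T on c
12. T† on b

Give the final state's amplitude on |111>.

|111> carries amplitude 0 in the final state.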